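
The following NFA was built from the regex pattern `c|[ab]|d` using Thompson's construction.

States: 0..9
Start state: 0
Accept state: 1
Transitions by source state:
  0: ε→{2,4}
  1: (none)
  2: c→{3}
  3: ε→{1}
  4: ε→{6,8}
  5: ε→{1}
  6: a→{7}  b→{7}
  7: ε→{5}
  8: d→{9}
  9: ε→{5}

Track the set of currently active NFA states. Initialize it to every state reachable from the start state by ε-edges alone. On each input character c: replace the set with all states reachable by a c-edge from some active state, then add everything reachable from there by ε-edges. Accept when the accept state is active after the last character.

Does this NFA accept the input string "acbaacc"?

Answer: REJECT

Trace:
start: ε-closure({0}) = {0,2,4,6,8}
'a' @ 1: {1,5,7}  ✓accept
'c' @ 2: {}  — state set empty
rest 'baacc' ignored (set empty)
end set {} — state 1 not in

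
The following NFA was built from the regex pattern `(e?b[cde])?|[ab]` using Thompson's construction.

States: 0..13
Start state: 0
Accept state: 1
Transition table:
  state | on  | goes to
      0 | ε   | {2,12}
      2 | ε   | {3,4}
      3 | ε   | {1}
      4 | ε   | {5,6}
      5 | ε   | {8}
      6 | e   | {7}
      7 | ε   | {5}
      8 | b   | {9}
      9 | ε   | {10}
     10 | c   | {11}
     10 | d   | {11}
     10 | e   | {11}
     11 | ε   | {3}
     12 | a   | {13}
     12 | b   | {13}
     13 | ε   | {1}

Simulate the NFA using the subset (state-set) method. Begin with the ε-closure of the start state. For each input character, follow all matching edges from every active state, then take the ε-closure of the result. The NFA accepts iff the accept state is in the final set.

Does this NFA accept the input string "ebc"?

Answer: ACCEPT

Derivation:
start: ε-closure({0}) = {0,1,2,3,4,5,6,8,12}
'e' @ 1: {5,7,8}
'b' @ 2: {9,10}
'c' @ 3: {1,3,11}  ✓accept
after full input: {1,3,11}  (accept=1 in)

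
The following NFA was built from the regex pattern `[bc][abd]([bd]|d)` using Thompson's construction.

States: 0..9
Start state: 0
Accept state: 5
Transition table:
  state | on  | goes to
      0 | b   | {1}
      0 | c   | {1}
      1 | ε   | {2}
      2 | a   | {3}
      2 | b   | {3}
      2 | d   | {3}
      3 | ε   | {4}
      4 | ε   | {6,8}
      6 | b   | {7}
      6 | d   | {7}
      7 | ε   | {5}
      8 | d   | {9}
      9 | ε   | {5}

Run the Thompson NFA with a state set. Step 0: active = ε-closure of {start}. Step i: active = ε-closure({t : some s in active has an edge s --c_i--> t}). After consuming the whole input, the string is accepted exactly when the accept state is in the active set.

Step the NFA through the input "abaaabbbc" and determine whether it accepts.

start: ε-closure({0}) = {0}
'a' @ 1: {}  — no active states
rest 'baaabbbc' ignored (set empty)
after full input: {}  (accept=5 not in)

Answer: REJECT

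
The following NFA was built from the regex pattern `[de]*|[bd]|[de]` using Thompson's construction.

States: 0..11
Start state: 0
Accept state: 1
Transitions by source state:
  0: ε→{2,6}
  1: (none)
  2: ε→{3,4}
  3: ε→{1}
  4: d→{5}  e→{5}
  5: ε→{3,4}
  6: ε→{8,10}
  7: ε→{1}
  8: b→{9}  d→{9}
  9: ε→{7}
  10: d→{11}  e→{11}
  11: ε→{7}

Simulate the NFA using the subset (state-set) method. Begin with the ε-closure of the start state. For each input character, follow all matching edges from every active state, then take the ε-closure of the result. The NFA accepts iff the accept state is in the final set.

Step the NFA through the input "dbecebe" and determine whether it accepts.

S₀ = ε-closure({0}) = {0,1,2,3,4,6,8,10}
'd' @ 1: {1,3,4,5,7,9,11}  [accepting]
'b' @ 2: {}  — no active states
rest 'ecebe' ignored (set empty)
final: {}; accept 1 not in set

Answer: REJECT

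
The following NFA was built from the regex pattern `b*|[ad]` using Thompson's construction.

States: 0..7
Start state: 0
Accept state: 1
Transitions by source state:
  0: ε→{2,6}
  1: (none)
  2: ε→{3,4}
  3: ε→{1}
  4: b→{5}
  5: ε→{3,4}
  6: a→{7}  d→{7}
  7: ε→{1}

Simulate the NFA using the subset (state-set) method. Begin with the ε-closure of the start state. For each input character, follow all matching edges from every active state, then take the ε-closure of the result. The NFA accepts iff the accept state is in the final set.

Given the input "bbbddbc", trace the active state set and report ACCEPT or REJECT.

Answer: REJECT

Trace:
S₀ = ε-closure({0}) = {0,1,2,3,4,6}
'b' @ 1: {1,3,4,5}  (accept∈set)
'b' @ 2: {1,3,4,5}  (accept∈set)
'b' @ 3: {1,3,4,5}  (accept∈set)
'd' @ 4: {}  — no active states
rest 'dbc' ignored (set empty)
end set {} — state 1 not in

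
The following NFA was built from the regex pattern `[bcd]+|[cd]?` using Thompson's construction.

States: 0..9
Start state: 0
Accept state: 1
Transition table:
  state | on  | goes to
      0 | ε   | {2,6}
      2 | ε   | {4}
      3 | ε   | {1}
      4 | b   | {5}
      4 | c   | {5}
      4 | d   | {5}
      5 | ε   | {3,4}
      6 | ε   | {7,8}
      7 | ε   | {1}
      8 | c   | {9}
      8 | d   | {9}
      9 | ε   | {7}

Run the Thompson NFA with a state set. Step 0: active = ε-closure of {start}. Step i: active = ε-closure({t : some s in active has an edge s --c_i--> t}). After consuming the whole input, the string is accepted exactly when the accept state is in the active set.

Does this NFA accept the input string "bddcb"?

Answer: ACCEPT

Trace:
S₀ = ε-closure({0}) = {0,1,2,4,6,7,8}
'b' @ 1: {1,3,4,5}  ✓accept
'd' @ 2: {1,3,4,5}  ✓accept
'd' @ 3: {1,3,4,5}  ✓accept
'c' @ 4: {1,3,4,5}  ✓accept
'b' @ 5: {1,3,4,5}  ✓accept
after full input: {1,3,4,5}  (accept=1 in)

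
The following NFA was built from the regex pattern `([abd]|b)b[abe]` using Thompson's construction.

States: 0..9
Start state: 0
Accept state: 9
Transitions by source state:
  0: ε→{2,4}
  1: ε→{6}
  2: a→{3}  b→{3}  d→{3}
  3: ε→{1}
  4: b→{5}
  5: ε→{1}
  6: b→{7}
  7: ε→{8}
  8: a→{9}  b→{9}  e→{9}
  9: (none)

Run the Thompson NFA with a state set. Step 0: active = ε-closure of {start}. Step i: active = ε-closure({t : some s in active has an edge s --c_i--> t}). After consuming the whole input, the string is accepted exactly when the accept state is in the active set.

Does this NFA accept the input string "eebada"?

initial (ε-close {0}): {0,2,4}
'e' @ 1: {}  — dead — no transitions
rest 'ebada' ignored (set empty)
final: {}; accept 9 not in set

Answer: REJECT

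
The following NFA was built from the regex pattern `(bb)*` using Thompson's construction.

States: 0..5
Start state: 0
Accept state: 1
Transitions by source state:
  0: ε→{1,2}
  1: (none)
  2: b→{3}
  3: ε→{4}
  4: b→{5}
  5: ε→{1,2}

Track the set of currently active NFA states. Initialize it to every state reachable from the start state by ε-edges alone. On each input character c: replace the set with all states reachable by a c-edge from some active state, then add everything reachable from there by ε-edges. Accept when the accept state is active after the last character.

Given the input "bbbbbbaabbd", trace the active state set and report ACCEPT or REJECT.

S₀ = ε-closure({0}) = {0,1,2}
'b' @ 1: {3,4}
'b' @ 2: {1,2,5}  ✓accept
'b' @ 3: {3,4}
'b' @ 4: {1,2,5}  ✓accept
'b' @ 5: {3,4}
'b' @ 6: {1,2,5}  ✓accept
'a' @ 7: {}  — state set empty
rest 'abbd' ignored (set empty)
final: {}; accept 1 not in set

Answer: REJECT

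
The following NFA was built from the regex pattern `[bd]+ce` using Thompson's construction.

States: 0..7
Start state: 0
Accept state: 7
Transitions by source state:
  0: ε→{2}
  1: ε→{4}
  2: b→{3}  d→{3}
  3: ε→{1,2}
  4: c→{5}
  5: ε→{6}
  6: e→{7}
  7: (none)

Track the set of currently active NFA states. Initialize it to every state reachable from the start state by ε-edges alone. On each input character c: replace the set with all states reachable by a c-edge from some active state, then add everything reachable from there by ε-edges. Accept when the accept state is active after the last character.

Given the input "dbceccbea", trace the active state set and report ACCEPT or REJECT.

Answer: REJECT

Trace:
start: ε-closure({0}) = {0,2}
'd' @ 1: {1,2,3,4}
'b' @ 2: {1,2,3,4}
'c' @ 3: {5,6}
'e' @ 4: {7}  [accepting]
'c' @ 5: {}  — state set empty
rest 'cbea' ignored (set empty)
after full input: {}  (accept=7 not in)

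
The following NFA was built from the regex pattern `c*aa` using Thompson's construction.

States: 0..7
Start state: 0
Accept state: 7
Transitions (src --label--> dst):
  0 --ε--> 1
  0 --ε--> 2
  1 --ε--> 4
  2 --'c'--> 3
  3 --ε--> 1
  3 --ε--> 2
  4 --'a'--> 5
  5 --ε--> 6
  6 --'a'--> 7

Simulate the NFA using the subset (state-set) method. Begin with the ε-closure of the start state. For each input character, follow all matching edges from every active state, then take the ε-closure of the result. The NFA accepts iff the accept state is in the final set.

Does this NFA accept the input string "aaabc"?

Answer: REJECT

Derivation:
S₀ = ε-closure({0}) = {0,1,2,4}
'a' @ 1: {5,6}
'a' @ 2: {7}  [accepting]
'a' @ 3: {}  — state set empty
rest 'bc' ignored (set empty)
final: {}; accept 7 not in set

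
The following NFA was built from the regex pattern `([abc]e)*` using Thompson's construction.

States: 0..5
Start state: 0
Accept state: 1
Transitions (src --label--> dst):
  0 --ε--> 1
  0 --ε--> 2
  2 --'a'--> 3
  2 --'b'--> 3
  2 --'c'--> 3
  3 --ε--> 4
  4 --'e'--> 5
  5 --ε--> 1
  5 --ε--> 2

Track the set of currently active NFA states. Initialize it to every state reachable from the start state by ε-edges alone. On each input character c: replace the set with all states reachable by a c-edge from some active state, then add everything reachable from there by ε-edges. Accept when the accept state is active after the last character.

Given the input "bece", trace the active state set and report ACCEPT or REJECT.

Answer: ACCEPT

Derivation:
start: ε-closure({0}) = {0,1,2}
'b' @ 1: {3,4}
'e' @ 2: {1,2,5}  ✓accept
'c' @ 3: {3,4}
'e' @ 4: {1,2,5}  ✓accept
after full input: {1,2,5}  (accept=1 in)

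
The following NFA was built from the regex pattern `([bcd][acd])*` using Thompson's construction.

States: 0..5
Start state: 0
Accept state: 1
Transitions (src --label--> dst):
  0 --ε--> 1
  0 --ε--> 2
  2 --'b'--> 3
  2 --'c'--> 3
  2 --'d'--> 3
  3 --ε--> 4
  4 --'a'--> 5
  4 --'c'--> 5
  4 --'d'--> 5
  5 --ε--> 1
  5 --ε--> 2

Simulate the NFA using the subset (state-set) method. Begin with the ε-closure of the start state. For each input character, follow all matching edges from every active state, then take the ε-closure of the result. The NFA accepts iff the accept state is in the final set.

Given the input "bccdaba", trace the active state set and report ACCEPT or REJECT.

start: ε-closure({0}) = {0,1,2}
'b' @ 1: {3,4}
'c' @ 2: {1,2,5}  (accept∈set)
'c' @ 3: {3,4}
'd' @ 4: {1,2,5}  (accept∈set)
'a' @ 5: {}  — no active states
rest 'ba' ignored (set empty)
after full input: {}  (accept=1 not in)

Answer: REJECT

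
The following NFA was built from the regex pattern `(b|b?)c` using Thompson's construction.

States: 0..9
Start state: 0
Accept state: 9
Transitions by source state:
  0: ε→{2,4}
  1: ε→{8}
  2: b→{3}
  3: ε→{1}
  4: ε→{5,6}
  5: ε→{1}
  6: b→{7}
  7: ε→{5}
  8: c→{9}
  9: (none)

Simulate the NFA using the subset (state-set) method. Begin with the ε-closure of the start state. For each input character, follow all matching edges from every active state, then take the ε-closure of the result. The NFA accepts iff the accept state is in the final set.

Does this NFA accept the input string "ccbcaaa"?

S₀ = ε-closure({0}) = {0,1,2,4,5,6,8}
'c' @ 1: {9}  ✓accept
'c' @ 2: {}  — no active states
rest 'bcaaa' ignored (set empty)
after full input: {}  (accept=9 not in)

Answer: REJECT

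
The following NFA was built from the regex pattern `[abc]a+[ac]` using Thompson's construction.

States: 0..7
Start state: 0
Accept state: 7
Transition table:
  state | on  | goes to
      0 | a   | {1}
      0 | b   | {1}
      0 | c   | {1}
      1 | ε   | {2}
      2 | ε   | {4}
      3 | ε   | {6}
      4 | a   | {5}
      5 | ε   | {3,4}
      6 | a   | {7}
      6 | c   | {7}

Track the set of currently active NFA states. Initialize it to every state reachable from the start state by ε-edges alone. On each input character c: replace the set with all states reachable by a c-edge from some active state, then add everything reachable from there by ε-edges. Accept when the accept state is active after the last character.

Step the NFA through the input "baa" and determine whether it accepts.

Answer: ACCEPT

Steps:
S₀ = ε-closure({0}) = {0}
'b' @ 1: {1,2,4}
'a' @ 2: {3,4,5,6}
'a' @ 3: {3,4,5,6,7}  ✓accept
after full input: {3,4,5,6,7}  (accept=7 in)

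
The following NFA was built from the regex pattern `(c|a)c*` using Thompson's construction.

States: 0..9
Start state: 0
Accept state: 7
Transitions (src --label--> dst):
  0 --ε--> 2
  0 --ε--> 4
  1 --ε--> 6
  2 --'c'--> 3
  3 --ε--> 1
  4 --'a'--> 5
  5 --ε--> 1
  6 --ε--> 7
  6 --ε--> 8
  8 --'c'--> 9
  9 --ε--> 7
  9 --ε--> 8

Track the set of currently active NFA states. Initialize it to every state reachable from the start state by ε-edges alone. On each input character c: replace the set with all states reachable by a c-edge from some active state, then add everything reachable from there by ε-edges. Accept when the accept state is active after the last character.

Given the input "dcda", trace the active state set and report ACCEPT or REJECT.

start: ε-closure({0}) = {0,2,4}
'd' @ 1: {}  — state set empty
rest 'cda' ignored (set empty)
final: {}; accept 7 not in set

Answer: REJECT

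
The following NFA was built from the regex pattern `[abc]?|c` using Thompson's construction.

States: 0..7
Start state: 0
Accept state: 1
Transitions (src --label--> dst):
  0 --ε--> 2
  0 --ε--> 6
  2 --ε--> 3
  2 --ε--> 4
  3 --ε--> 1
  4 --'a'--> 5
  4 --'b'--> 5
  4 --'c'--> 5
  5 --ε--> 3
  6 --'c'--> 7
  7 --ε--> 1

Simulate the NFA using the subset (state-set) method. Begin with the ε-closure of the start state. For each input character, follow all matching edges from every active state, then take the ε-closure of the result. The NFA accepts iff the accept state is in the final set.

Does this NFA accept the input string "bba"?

initial (ε-close {0}): {0,1,2,3,4,6}
'b' @ 1: {1,3,5}  ✓accept
'b' @ 2: {}  — no active states
rest 'a' ignored (set empty)
end set {} — state 1 not in

Answer: REJECT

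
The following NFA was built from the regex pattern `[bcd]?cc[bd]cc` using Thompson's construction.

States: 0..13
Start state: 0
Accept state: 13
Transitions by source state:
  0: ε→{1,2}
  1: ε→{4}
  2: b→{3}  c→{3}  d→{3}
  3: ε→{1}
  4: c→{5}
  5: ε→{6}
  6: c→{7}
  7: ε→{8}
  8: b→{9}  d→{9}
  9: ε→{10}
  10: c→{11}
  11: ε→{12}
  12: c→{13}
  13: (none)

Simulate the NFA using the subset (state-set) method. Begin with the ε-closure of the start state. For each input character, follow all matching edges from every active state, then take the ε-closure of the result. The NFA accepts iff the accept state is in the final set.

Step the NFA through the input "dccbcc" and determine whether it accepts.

initial (ε-close {0}): {0,1,2,4}
'd' @ 1: {1,3,4}
'c' @ 2: {5,6}
'c' @ 3: {7,8}
'b' @ 4: {9,10}
'c' @ 5: {11,12}
'c' @ 6: {13}  [accepting]
final: {13}; accept 13 in set

Answer: ACCEPT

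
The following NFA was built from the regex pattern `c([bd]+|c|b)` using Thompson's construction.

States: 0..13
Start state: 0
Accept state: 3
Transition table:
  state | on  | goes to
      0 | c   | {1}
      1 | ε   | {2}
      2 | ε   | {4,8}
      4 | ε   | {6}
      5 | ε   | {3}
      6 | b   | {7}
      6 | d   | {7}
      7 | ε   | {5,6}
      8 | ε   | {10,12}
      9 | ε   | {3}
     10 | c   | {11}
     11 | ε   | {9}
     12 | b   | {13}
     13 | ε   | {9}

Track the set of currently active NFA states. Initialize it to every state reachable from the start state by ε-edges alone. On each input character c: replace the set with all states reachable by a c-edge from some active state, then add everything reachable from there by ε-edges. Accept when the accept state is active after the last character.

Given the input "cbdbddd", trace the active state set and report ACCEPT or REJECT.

Answer: ACCEPT

Derivation:
initial (ε-close {0}): {0}
'c' @ 1: {1,2,4,6,8,10,12}
'b' @ 2: {3,5,6,7,9,13}  (accept∈set)
'd' @ 3: {3,5,6,7}  (accept∈set)
'b' @ 4: {3,5,6,7}  (accept∈set)
'd' @ 5: {3,5,6,7}  (accept∈set)
'd' @ 6: {3,5,6,7}  (accept∈set)
'd' @ 7: {3,5,6,7}  (accept∈set)
after full input: {3,5,6,7}  (accept=3 in)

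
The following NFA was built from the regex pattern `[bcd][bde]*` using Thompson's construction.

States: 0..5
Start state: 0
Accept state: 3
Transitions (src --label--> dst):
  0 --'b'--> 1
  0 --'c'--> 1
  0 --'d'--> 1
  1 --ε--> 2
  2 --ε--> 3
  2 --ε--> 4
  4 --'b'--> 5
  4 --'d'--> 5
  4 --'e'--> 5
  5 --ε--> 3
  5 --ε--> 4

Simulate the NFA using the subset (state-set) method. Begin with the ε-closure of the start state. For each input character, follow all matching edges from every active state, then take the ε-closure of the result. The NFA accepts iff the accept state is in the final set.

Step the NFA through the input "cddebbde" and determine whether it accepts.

S₀ = ε-closure({0}) = {0}
'c' @ 1: {1,2,3,4}  ✓accept
'd' @ 2: {3,4,5}  ✓accept
'd' @ 3: {3,4,5}  ✓accept
'e' @ 4: {3,4,5}  ✓accept
'b' @ 5: {3,4,5}  ✓accept
'b' @ 6: {3,4,5}  ✓accept
'd' @ 7: {3,4,5}  ✓accept
'e' @ 8: {3,4,5}  ✓accept
final: {3,4,5}; accept 3 in set

Answer: ACCEPT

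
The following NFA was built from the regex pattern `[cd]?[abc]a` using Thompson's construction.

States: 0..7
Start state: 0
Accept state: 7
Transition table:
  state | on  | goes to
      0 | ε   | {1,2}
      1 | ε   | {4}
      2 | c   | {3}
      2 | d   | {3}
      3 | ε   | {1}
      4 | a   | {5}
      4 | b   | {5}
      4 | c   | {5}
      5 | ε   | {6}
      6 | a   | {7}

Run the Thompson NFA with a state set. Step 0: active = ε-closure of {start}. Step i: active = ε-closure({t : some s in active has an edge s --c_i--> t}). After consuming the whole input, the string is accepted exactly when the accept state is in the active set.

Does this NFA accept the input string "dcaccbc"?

Answer: REJECT

Steps:
initial (ε-close {0}): {0,1,2,4}
'd' @ 1: {1,3,4}
'c' @ 2: {5,6}
'a' @ 3: {7}  [accepting]
'c' @ 4: {}  — dead — no transitions
rest 'cbc' ignored (set empty)
final: {}; accept 7 not in set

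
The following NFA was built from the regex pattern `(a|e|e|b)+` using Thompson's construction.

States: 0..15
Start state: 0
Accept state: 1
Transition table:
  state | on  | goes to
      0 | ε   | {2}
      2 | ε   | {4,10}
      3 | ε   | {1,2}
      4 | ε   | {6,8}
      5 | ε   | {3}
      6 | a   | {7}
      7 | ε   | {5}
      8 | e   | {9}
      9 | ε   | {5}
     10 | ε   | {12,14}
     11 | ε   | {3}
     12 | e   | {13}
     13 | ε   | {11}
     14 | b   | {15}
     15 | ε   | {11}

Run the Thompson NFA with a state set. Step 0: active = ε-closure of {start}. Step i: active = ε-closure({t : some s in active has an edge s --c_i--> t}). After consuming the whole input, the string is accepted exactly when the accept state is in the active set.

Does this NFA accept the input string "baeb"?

Answer: ACCEPT

Trace:
initial (ε-close {0}): {0,2,4,6,8,10,12,14}
'b' @ 1: {1,2,3,4,6,8,10,11,12,14,15}  [accepting]
'a' @ 2: {1,2,3,4,5,6,7,8,10,12,14}  [accepting]
'e' @ 3: {1,2,3,4,5,6,8,9,10,11,12,13,14}  [accepting]
'b' @ 4: {1,2,3,4,6,8,10,11,12,14,15}  [accepting]
final: {1,2,3,4,6,8,10,11,12,14,15}; accept 1 in set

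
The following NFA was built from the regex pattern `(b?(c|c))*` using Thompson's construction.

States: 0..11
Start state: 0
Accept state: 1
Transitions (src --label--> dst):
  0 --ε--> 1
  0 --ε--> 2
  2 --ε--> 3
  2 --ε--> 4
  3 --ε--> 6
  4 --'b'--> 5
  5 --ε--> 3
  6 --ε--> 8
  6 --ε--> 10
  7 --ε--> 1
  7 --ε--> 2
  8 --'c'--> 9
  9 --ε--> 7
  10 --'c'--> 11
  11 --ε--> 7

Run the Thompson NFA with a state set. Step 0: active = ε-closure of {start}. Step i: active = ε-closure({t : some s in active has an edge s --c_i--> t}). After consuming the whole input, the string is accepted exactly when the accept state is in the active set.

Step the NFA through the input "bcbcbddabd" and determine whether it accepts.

Answer: REJECT

Trace:
start: ε-closure({0}) = {0,1,2,3,4,6,8,10}
'b' @ 1: {3,5,6,8,10}
'c' @ 2: {1,2,3,4,6,7,8,9,10,11}  (accept∈set)
'b' @ 3: {3,5,6,8,10}
'c' @ 4: {1,2,3,4,6,7,8,9,10,11}  (accept∈set)
'b' @ 5: {3,5,6,8,10}
'd' @ 6: {}  — state set empty
rest 'dabd' ignored (set empty)
final: {}; accept 1 not in set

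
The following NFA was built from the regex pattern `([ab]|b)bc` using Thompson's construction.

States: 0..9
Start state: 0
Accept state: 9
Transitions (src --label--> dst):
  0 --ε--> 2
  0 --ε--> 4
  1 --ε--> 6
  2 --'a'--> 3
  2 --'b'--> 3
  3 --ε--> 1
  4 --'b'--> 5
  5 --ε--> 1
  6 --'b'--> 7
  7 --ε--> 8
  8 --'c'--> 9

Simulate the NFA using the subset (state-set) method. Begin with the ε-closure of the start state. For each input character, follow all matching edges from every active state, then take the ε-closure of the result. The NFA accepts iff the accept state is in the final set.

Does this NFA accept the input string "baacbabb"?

Answer: REJECT

Trace:
initial (ε-close {0}): {0,2,4}
'b' @ 1: {1,3,5,6}
'a' @ 2: {}  — state set empty
rest 'acbabb' ignored (set empty)
final: {}; accept 9 not in set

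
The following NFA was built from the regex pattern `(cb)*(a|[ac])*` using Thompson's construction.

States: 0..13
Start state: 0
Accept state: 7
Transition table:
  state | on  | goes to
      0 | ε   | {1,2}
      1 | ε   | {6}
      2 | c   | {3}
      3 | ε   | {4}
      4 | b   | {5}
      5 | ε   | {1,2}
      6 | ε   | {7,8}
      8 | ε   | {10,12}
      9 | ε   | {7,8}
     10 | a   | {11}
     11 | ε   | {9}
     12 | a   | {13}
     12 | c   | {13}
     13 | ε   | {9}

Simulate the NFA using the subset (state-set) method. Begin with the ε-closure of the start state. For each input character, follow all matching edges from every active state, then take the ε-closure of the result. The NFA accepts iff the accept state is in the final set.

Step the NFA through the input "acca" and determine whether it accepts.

Answer: ACCEPT

Trace:
start: ε-closure({0}) = {0,1,2,6,7,8,10,12}
'a' @ 1: {7,8,9,10,11,12,13}  ✓accept
'c' @ 2: {7,8,9,10,12,13}  ✓accept
'c' @ 3: {7,8,9,10,12,13}  ✓accept
'a' @ 4: {7,8,9,10,11,12,13}  ✓accept
end set {7,8,9,10,11,12,13} — state 7 in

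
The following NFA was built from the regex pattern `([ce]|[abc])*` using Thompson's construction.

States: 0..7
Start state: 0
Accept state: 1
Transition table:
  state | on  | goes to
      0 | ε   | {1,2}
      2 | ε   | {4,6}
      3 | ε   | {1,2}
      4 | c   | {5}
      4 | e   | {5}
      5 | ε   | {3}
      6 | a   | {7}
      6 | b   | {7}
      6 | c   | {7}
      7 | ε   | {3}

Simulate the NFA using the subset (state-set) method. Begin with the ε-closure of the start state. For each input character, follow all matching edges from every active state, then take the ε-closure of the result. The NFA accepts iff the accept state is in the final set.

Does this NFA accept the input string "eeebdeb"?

Answer: REJECT

Derivation:
initial (ε-close {0}): {0,1,2,4,6}
'e' @ 1: {1,2,3,4,5,6}  [accepting]
'e' @ 2: {1,2,3,4,5,6}  [accepting]
'e' @ 3: {1,2,3,4,5,6}  [accepting]
'b' @ 4: {1,2,3,4,6,7}  [accepting]
'd' @ 5: {}  — state set empty
rest 'eb' ignored (set empty)
final: {}; accept 1 not in set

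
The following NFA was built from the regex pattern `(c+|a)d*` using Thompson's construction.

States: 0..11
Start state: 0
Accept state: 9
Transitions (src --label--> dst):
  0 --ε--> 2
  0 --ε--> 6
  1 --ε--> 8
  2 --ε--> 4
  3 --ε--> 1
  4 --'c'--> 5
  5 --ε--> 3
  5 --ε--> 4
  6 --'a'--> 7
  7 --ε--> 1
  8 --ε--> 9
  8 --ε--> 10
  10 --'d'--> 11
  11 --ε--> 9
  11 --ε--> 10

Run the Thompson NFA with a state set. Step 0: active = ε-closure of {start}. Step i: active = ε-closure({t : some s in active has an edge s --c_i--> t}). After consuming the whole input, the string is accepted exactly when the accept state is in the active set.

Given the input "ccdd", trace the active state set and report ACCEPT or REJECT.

Answer: ACCEPT

Steps:
initial (ε-close {0}): {0,2,4,6}
'c' @ 1: {1,3,4,5,8,9,10}  (accept∈set)
'c' @ 2: {1,3,4,5,8,9,10}  (accept∈set)
'd' @ 3: {9,10,11}  (accept∈set)
'd' @ 4: {9,10,11}  (accept∈set)
final: {9,10,11}; accept 9 in set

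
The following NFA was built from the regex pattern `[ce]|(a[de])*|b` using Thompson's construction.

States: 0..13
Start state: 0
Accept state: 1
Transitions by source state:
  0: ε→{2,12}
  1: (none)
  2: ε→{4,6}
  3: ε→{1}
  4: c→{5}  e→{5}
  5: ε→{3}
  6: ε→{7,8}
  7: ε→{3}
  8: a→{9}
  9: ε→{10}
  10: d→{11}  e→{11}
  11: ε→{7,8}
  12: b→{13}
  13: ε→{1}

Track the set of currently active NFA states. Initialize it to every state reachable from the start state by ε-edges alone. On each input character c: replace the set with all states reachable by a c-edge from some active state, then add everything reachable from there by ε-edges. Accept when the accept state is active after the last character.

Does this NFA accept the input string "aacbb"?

Answer: REJECT

Steps:
start: ε-closure({0}) = {0,1,2,3,4,6,7,8,12}
'a' @ 1: {9,10}
'a' @ 2: {}  — state set empty
rest 'cbb' ignored (set empty)
after full input: {}  (accept=1 not in)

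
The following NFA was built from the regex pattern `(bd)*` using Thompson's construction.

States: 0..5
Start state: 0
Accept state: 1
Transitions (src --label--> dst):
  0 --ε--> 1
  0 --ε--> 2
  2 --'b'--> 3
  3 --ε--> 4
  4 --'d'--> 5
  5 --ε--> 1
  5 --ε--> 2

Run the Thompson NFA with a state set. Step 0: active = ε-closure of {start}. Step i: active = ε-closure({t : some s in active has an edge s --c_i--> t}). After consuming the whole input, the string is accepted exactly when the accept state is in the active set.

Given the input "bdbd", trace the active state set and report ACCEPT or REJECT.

Answer: ACCEPT

Steps:
initial (ε-close {0}): {0,1,2}
'b' @ 1: {3,4}
'd' @ 2: {1,2,5}  [accepting]
'b' @ 3: {3,4}
'd' @ 4: {1,2,5}  [accepting]
end set {1,2,5} — state 1 in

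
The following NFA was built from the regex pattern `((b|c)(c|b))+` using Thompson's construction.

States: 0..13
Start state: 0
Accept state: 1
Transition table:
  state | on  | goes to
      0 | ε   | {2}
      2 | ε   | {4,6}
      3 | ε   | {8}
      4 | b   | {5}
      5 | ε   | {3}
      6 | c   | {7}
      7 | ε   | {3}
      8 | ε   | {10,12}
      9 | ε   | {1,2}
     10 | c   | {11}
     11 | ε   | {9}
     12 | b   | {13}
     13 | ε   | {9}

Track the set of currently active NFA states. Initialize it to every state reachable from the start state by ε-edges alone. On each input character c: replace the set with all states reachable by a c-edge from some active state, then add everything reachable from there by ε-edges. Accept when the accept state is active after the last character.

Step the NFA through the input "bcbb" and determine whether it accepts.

start: ε-closure({0}) = {0,2,4,6}
'b' @ 1: {3,5,8,10,12}
'c' @ 2: {1,2,4,6,9,11}  [accepting]
'b' @ 3: {3,5,8,10,12}
'b' @ 4: {1,2,4,6,9,13}  [accepting]
after full input: {1,2,4,6,9,13}  (accept=1 in)

Answer: ACCEPT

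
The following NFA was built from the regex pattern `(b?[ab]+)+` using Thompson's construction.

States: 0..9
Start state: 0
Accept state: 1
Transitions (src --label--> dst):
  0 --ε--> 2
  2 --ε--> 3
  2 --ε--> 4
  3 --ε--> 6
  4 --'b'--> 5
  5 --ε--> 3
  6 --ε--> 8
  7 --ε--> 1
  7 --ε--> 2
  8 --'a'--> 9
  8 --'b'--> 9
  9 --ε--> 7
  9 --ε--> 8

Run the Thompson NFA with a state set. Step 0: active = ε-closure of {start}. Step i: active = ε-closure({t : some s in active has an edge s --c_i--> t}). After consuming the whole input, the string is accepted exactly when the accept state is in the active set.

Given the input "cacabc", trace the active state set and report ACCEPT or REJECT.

start: ε-closure({0}) = {0,2,3,4,6,8}
'c' @ 1: {}  — no active states
rest 'acabc' ignored (set empty)
after full input: {}  (accept=1 not in)

Answer: REJECT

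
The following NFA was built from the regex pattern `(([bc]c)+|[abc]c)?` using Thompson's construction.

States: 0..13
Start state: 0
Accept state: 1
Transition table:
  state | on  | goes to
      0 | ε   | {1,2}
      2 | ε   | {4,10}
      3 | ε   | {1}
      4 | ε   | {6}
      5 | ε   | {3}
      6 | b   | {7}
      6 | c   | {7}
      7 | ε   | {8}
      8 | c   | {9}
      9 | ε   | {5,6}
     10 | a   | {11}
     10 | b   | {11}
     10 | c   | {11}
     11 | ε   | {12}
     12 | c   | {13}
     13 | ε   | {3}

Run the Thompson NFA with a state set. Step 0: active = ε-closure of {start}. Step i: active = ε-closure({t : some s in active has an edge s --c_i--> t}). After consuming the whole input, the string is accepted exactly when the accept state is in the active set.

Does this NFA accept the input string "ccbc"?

Answer: ACCEPT

Derivation:
S₀ = ε-closure({0}) = {0,1,2,4,6,10}
'c' @ 1: {7,8,11,12}
'c' @ 2: {1,3,5,6,9,13}  [accepting]
'b' @ 3: {7,8}
'c' @ 4: {1,3,5,6,9}  [accepting]
after full input: {1,3,5,6,9}  (accept=1 in)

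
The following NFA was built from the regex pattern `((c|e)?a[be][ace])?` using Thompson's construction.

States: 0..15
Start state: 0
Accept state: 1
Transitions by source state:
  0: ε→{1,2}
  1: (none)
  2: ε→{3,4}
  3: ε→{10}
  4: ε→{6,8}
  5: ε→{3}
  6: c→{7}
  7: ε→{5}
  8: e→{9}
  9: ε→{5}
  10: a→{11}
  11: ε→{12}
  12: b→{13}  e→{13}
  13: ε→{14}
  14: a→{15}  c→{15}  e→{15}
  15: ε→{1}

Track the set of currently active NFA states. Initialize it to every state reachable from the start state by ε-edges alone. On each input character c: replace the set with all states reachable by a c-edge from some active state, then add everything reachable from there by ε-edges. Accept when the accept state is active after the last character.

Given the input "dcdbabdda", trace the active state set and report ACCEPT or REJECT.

start: ε-closure({0}) = {0,1,2,3,4,6,8,10}
'd' @ 1: {}  — no active states
rest 'cdbabdda' ignored (set empty)
end set {} — state 1 not in

Answer: REJECT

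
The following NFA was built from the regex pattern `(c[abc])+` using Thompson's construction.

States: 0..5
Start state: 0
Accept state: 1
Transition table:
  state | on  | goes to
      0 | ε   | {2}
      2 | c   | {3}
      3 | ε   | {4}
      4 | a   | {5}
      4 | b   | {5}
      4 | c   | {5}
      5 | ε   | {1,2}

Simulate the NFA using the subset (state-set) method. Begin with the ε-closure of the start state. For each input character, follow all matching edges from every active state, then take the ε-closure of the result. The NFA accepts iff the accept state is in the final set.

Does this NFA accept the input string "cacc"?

start: ε-closure({0}) = {0,2}
'c' @ 1: {3,4}
'a' @ 2: {1,2,5}  [accepting]
'c' @ 3: {3,4}
'c' @ 4: {1,2,5}  [accepting]
end set {1,2,5} — state 1 in

Answer: ACCEPT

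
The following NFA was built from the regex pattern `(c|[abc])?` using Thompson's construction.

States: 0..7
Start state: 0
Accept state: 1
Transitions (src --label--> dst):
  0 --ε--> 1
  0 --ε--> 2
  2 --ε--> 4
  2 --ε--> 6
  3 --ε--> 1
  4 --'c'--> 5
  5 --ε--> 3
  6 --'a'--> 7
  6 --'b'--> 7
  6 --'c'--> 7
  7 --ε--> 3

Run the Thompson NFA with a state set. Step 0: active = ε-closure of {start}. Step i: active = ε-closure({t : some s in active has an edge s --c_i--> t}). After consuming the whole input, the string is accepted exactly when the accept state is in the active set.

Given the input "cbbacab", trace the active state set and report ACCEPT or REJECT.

S₀ = ε-closure({0}) = {0,1,2,4,6}
'c' @ 1: {1,3,5,7}  (accept∈set)
'b' @ 2: {}  — dead — no transitions
rest 'bacab' ignored (set empty)
after full input: {}  (accept=1 not in)

Answer: REJECT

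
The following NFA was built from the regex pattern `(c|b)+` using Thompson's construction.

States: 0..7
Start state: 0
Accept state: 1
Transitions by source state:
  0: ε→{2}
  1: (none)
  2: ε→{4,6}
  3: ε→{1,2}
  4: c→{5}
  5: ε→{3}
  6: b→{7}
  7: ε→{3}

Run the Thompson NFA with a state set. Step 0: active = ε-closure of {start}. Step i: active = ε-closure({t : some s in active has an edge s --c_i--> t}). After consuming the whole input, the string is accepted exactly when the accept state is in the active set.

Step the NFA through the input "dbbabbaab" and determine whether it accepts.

Answer: REJECT

Trace:
start: ε-closure({0}) = {0,2,4,6}
'd' @ 1: {}  — no active states
rest 'bbabbaab' ignored (set empty)
after full input: {}  (accept=1 not in)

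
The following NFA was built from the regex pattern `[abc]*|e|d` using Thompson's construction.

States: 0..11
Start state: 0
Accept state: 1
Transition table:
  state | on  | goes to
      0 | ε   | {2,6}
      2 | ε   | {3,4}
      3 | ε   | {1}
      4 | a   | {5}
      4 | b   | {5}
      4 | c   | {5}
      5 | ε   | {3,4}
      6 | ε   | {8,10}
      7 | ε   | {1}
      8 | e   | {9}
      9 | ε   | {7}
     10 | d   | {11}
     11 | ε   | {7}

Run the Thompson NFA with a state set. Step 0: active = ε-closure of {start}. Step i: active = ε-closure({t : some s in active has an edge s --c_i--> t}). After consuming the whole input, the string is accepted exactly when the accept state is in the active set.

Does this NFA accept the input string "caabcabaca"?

Answer: ACCEPT

Derivation:
initial (ε-close {0}): {0,1,2,3,4,6,8,10}
'c' @ 1: {1,3,4,5}  [accepting]
'a' @ 2: {1,3,4,5}  [accepting]
'a' @ 3: {1,3,4,5}  [accepting]
'b' @ 4: {1,3,4,5}  [accepting]
'c' @ 5: {1,3,4,5}  [accepting]
'a' @ 6: {1,3,4,5}  [accepting]
'b' @ 7: {1,3,4,5}  [accepting]
'a' @ 8: {1,3,4,5}  [accepting]
'c' @ 9: {1,3,4,5}  [accepting]
'a' @ 10: {1,3,4,5}  [accepting]
final: {1,3,4,5}; accept 1 in set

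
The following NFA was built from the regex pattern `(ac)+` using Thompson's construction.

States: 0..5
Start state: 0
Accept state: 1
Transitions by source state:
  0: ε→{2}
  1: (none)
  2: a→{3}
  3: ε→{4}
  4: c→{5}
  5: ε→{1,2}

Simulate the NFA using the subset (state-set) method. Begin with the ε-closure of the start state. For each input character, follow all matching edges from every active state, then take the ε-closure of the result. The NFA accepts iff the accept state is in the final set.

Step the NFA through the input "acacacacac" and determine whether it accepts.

Answer: ACCEPT

Trace:
start: ε-closure({0}) = {0,2}
'a' @ 1: {3,4}
'c' @ 2: {1,2,5}  ✓accept
'a' @ 3: {3,4}
'c' @ 4: {1,2,5}  ✓accept
'a' @ 5: {3,4}
'c' @ 6: {1,2,5}  ✓accept
'a' @ 7: {3,4}
'c' @ 8: {1,2,5}  ✓accept
'a' @ 9: {3,4}
'c' @ 10: {1,2,5}  ✓accept
after full input: {1,2,5}  (accept=1 in)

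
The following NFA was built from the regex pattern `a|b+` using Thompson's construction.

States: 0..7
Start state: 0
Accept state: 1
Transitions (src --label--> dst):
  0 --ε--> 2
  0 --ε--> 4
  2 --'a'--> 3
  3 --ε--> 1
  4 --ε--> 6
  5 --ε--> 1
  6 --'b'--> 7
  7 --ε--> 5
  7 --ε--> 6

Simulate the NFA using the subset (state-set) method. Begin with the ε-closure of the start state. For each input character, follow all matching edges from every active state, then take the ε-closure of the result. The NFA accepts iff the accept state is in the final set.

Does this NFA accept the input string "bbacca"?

Answer: REJECT

Trace:
S₀ = ε-closure({0}) = {0,2,4,6}
'b' @ 1: {1,5,6,7}  [accepting]
'b' @ 2: {1,5,6,7}  [accepting]
'a' @ 3: {}  — no active states
rest 'cca' ignored (set empty)
end set {} — state 1 not in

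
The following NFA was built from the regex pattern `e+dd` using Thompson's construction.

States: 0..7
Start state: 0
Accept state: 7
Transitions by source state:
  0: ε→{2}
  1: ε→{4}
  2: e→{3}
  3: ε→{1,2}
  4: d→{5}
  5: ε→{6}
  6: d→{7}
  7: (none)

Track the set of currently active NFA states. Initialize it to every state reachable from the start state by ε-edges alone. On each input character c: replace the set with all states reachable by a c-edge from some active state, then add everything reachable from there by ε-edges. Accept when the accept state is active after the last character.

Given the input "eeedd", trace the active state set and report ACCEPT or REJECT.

Answer: ACCEPT

Trace:
initial (ε-close {0}): {0,2}
'e' @ 1: {1,2,3,4}
'e' @ 2: {1,2,3,4}
'e' @ 3: {1,2,3,4}
'd' @ 4: {5,6}
'd' @ 5: {7}  ✓accept
final: {7}; accept 7 in set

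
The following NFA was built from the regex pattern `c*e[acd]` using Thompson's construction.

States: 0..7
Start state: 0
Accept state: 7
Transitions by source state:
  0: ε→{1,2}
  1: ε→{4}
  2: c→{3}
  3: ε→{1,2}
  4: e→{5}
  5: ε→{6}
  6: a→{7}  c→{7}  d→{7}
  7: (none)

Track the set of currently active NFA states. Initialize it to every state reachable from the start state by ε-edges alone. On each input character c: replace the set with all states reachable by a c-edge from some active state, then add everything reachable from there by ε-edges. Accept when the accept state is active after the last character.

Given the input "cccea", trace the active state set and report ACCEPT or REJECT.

S₀ = ε-closure({0}) = {0,1,2,4}
'c' @ 1: {1,2,3,4}
'c' @ 2: {1,2,3,4}
'c' @ 3: {1,2,3,4}
'e' @ 4: {5,6}
'a' @ 5: {7}  [accepting]
final: {7}; accept 7 in set

Answer: ACCEPT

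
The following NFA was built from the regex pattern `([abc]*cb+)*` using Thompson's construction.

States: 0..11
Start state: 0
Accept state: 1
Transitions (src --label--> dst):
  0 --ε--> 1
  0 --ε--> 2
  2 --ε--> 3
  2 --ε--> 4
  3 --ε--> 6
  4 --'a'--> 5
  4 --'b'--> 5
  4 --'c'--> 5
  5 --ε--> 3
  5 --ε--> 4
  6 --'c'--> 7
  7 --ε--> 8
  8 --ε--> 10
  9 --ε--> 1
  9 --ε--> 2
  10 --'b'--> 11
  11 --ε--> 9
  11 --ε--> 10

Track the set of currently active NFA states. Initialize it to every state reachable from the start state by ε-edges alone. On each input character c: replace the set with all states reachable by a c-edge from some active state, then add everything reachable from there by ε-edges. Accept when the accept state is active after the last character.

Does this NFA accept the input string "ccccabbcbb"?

Answer: ACCEPT

Steps:
start: ε-closure({0}) = {0,1,2,3,4,6}
'c' @ 1: {3,4,5,6,7,8,10}
'c' @ 2: {3,4,5,6,7,8,10}
'c' @ 3: {3,4,5,6,7,8,10}
'c' @ 4: {3,4,5,6,7,8,10}
'a' @ 5: {3,4,5,6}
'b' @ 6: {3,4,5,6}
'b' @ 7: {3,4,5,6}
'c' @ 8: {3,4,5,6,7,8,10}
'b' @ 9: {1,2,3,4,5,6,9,10,11}  ✓accept
'b' @ 10: {1,2,3,4,5,6,9,10,11}  ✓accept
final: {1,2,3,4,5,6,9,10,11}; accept 1 in set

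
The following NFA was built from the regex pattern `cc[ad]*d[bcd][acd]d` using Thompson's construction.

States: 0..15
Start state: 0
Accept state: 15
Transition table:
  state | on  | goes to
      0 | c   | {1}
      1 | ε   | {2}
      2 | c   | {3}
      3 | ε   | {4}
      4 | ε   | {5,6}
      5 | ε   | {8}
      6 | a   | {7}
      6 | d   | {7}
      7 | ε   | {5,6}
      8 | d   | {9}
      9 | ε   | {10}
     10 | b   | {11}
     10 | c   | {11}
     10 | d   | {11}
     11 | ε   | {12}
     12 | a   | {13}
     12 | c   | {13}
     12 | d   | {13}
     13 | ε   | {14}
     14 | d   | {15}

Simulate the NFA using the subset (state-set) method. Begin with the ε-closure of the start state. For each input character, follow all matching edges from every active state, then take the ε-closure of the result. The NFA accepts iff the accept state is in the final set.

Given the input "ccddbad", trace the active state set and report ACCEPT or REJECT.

Answer: ACCEPT

Steps:
start: ε-closure({0}) = {0}
'c' @ 1: {1,2}
'c' @ 2: {3,4,5,6,8}
'd' @ 3: {5,6,7,8,9,10}
'd' @ 4: {5,6,7,8,9,10,11,12}
'b' @ 5: {11,12}
'a' @ 6: {13,14}
'd' @ 7: {15}  [accepting]
end set {15} — state 15 in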